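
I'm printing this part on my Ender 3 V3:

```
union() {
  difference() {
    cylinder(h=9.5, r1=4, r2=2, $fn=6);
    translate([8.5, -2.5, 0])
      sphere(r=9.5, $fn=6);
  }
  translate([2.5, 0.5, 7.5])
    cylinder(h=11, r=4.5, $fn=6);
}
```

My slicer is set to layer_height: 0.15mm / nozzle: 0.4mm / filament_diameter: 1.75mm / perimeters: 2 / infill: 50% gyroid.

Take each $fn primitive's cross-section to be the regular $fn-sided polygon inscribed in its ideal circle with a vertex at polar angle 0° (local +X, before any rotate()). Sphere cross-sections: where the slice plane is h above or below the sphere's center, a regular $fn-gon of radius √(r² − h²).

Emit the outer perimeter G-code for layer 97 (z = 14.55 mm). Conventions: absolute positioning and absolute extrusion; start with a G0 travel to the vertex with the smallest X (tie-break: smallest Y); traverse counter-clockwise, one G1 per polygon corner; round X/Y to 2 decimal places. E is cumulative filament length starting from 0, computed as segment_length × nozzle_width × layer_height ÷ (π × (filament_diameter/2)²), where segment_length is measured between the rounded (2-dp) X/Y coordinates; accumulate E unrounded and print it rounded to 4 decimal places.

G0 X-2.00 Y0.50 Z14.55
G1 X0.25 Y-3.40 E0.1123
G1 X4.75 Y-3.40 E0.2246
G1 X7.00 Y0.50 E0.3369
G1 X4.75 Y4.40 E0.4492
G1 X0.25 Y4.40 E0.5615
G1 X-2.00 Y0.50 E0.6738

At z = 14.55 mm: the cone is not intersected at this z (z outside [0, 9.5]); the sphere at (8.5, -2.5) does not reach this height (|z−center|=14.550 > r=9.5); After the difference (first − rest): the first operand is absent here, so nothing remains; the r=4.5 cylinder at (2.5, 0.5) contributes a regular 6-gon of circumradius 4.5; Merging all regions: only the r=4.5 cylinder at (2.5, 0.5) is present, so the union is just that shape — 1 connected region. The outline is a single polygon with 6 vertices. Extrusion per mm of travel: 0.4 × 0.15 / (π × 0.875²) = 0.024945. Accumulating E over each segment gives final E = 0.6738.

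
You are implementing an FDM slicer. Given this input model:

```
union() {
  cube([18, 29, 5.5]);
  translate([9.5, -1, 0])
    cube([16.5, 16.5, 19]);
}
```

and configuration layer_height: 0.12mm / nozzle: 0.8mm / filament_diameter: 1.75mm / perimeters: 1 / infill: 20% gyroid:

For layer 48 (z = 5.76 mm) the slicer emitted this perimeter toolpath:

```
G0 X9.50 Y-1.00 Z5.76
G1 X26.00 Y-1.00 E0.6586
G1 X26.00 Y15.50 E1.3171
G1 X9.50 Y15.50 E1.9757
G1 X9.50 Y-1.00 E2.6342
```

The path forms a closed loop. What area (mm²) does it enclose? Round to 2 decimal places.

272.25 mm²

Apply the shoelace formula to the sequence of (X, Y) vertices; enclosed area = 272.25 mm².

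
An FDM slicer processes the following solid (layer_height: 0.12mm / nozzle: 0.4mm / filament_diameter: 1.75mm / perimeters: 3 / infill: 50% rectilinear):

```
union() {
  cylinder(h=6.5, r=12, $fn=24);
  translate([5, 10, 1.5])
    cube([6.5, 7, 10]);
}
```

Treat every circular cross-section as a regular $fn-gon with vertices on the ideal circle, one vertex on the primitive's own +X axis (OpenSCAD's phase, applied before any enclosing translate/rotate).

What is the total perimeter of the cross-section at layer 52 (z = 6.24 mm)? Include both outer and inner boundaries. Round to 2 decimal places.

At z = 6.24 mm: the cylinder: section is a regular 24-gon, circumradius r=12 (perimeter = 2·24·12.000·sin(180°/24) = 75.18 mm); the cube at (5, 10) is present — its section is the full 6.5×7 rectangle (perimeter 27.00 mm); Combining (union): the regions partially overlap (shared area 0.70 mm²), so the edge portions inside another operand are dropped and the merged outline is re-measured after clipping — boundary = 98.14 mm. Overall, the cross-section is a single solid region. Total boundary length (outer) = 98.14 mm.

98.14 mm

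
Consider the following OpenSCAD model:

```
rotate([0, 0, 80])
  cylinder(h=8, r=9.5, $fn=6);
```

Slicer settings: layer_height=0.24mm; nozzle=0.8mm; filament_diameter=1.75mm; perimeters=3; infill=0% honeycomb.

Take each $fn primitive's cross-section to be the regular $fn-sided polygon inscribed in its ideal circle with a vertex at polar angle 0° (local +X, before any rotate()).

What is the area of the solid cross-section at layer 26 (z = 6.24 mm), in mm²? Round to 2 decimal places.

At z = 6.24 mm: the cylinder: section is a regular 6-gon, circumradius r=9.5 (area = (6/2)·9.500²·sin(360°/6) = 234.48 mm²); (whole slice rotated 80° about Z — lengths, areas and connectivity unchanged). Overall, the cross-section is a single solid region. Net area = 234.48 mm².

234.48 mm²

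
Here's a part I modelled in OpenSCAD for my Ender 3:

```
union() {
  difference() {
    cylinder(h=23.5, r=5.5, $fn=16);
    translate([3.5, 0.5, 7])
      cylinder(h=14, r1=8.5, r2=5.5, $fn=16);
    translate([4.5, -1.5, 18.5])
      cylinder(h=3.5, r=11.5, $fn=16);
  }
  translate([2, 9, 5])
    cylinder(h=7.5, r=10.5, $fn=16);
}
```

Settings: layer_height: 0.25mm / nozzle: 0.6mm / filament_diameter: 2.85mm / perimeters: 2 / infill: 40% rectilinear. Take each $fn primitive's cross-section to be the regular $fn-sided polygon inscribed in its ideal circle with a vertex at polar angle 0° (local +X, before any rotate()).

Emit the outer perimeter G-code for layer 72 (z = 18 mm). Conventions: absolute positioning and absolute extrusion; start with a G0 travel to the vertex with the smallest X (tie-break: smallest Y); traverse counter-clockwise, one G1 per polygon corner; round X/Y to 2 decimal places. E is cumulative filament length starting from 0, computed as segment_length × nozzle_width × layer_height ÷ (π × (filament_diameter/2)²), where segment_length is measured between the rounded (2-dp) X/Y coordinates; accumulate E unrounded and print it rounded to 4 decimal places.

G0 X-5.50 Y0.00 Z18.00
G1 X-5.08 Y-2.10 E0.0504
G1 X-3.89 Y-3.89 E0.1009
G1 X-2.10 Y-5.08 E0.1514
G1 X0.00 Y-5.50 E0.2018
G1 X1.39 Y-5.22 E0.2351
G1 X1.15 Y-5.18 E0.2409
G1 X-0.84 Y-3.84 E0.2973
G1 X-2.18 Y-1.85 E0.3537
G1 X-2.64 Y0.50 E0.4100
G1 X-2.18 Y2.85 E0.4663
G1 X-0.84 Y4.84 E0.5227
G1 X0.11 Y5.48 E0.5496
G1 X0.00 Y5.50 E0.5523
G1 X-2.10 Y5.08 E0.6026
G1 X-3.89 Y3.89 E0.6532
G1 X-5.08 Y2.10 E0.7037
G1 X-5.50 Y0.00 E0.7540

At z = 18 mm: the cylinder: section is a regular 16-gon, circumradius r=5.5; the cone at (3.5, 0.5) contributes a regular 16-gon of circumradius 6.143 (interpolated between r1=8.5 and r2=5.5 at t=0.786); the cylinder at (4.5, -1.5) is not intersected at this z (z outside [18.5, 22]); After the difference (first − rest): starting from the r=5.5 cylinder, the cone at (3.5, 0.5) partially overlaps it — only the 63.42 mm² overlap (of its 115.52 mm²) is removed, clipping the outline — 1 connected region; the cylinder at (2, 9) is not intersected at this z (z outside [5, 12.5]); Taking the union: only the result so far is present, so the union is just that shape — 1 connected region. The outline is a single polygon with 17 vertices. Extrusion per mm of travel: 0.6 × 0.25 / (π × 1.425²) = 0.023513. Accumulating E over each segment gives final E = 0.7540.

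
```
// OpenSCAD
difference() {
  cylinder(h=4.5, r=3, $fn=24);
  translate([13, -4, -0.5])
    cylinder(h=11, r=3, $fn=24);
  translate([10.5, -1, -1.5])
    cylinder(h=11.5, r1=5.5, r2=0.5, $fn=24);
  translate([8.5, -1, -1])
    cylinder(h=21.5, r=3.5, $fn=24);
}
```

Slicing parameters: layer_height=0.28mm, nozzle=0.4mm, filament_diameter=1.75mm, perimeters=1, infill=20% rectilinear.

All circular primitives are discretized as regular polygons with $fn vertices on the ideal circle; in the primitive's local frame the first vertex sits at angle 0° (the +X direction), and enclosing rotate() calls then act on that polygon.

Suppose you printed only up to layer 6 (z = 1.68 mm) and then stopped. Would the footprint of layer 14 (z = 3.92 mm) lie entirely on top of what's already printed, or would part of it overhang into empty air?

Compare the two slices. At z = 1.68: the r=3 cylinder contributes a regular 24-gon of circumradius 3 (area = (24/2)·3.000²·sin(360°/24) = 27.95 mm²); the r=3 cylinder at (13, -4) contributes a regular 24-gon of circumradius 3 (area = (24/2)·3.000²·sin(360°/24) = 27.95 mm²); the cone at (10.5, -1) (r1=5.5→r2=0.5) has section circumradius 4.117 here — a regular 24-gon (area = (24/2)·4.117²·sin(360°/24) = 52.65 mm²); the cylinder at (8.5, -1): section is a regular 24-gon, circumradius r=3.5 (area = (24/2)·3.500²·sin(360°/24) = 38.05 mm²); Taking the first minus the rest: starting from the r=3 cylinder (27.95 mm²), the r=3 cylinder at (13, -4) misses the remaining region (no effect); the cone at (10.5, -1) misses the remaining region (no effect); the r=3.5 cylinder at (8.5, -1) misses the remaining region (no effect) — area = 27.95 mm². At z = 3.92: the r=3 cylinder contributes a regular 24-gon of circumradius 3 (area = (24/2)·3.000²·sin(360°/24) = 27.95 mm²); the r=3 cylinder at (13, -4) contributes a regular 24-gon of circumradius 3 (area = (24/2)·3.000²·sin(360°/24) = 27.95 mm²); the cone at (10.5, -1): at t=0.471 of its height the radius interpolates to r₁+(r₂−r₁)t = 3.143, giving a regular 24-gon of that circumradius (area = (24/2)·3.143²·sin(360°/24) = 30.69 mm²); the r=3.5 cylinder at (8.5, -1) gives a regular 24-gon of circumradius 3.5 (constant along its height) (area = (24/2)·3.500²·sin(360°/24) = 38.05 mm²); Taking the first minus the rest: starting from the r=3 cylinder (27.95 mm²), the r=3 cylinder at (13, -4) misses the remaining region (no effect); the cone at (10.5, -1) misses the remaining region (no effect); the r=3.5 cylinder at (8.5, -1) misses the remaining region (no effect) — area = 27.95 mm². Checking containment: the cross-section at z = 3.92 is a subset of the cross-section at z = 1.68.

entirely on top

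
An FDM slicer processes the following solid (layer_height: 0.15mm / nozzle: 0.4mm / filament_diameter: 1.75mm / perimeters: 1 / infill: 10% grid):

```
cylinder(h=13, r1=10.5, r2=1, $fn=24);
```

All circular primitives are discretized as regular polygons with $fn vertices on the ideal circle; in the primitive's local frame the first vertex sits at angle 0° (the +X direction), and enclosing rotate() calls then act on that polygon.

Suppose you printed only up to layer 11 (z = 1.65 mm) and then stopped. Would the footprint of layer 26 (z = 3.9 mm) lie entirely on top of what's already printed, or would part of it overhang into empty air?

Compare the two slices. At z = 1.65: the cone contributes a regular 24-gon of circumradius 9.294 (interpolated between r1=10.5 and r2=1 at t=0.127) (area = (24/2)·9.294²·sin(360°/24) = 268.29 mm²). At z = 3.9: the cone (r1=10.5→r2=1) has section circumradius 7.650 here — a regular 24-gon (area = (24/2)·7.650²·sin(360°/24) = 181.76 mm²). Checking containment: the cross-section at z = 3.9 is a subset of the cross-section at z = 1.65.

entirely on top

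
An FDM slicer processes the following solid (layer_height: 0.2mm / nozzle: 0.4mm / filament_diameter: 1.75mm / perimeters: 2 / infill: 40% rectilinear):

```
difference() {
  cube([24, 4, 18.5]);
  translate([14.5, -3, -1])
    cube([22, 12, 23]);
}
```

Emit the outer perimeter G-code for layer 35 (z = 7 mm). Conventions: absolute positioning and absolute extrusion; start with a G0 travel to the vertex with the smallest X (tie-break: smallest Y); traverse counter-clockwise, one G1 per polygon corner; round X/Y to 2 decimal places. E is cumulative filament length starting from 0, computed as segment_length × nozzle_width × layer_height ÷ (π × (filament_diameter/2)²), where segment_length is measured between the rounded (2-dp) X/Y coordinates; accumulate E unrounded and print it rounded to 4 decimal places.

G0 X0.00 Y0.00 Z7.00
G1 X14.50 Y0.00 E0.4823
G1 X14.50 Y4.00 E0.6153
G1 X0.00 Y4.00 E1.0976
G1 X0.00 Y0.00 E1.2306

At z = 7 mm: the cube is present — its section is the full 24×4 rectangle; the 22×12 cube at (14.5, -3) contributes its full rectangle; Taking the first minus the rest: starting from the 24×4 cube, the 22×12 cube at (14.5, -3) partially overlaps it — only the 38.00 mm² overlap (of its 264.00 mm²) is removed, clipping the outline — 1 connected region. The outline is a single polygon with 4 vertices. Extrusion per mm of travel: 0.4 × 0.2 / (π × 0.875²) = 0.033260. Accumulating E over each segment gives final E = 1.2306.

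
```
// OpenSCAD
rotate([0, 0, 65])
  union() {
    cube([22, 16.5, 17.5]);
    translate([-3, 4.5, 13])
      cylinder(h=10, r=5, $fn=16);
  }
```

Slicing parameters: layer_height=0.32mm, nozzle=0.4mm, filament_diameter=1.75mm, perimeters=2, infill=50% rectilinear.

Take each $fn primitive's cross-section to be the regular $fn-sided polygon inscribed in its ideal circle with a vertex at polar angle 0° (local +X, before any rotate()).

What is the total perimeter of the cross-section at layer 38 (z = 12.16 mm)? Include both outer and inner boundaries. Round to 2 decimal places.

At z = 12.16 mm: the cube is present — its section is the full 22×16.5 rectangle (perimeter 77.00 mm); the cylinder at (-3, 4.5) is absent (z outside [13, 23]); Combining (union): only the 22×16.5 cube is present, so the union is just that shape — boundary = 77.00 mm; (whole slice rotated 65° about Z — lengths, areas and connectivity unchanged). Overall, the cross-section is a single solid region. Total boundary length (outer) = 77.00 mm.

77.00 mm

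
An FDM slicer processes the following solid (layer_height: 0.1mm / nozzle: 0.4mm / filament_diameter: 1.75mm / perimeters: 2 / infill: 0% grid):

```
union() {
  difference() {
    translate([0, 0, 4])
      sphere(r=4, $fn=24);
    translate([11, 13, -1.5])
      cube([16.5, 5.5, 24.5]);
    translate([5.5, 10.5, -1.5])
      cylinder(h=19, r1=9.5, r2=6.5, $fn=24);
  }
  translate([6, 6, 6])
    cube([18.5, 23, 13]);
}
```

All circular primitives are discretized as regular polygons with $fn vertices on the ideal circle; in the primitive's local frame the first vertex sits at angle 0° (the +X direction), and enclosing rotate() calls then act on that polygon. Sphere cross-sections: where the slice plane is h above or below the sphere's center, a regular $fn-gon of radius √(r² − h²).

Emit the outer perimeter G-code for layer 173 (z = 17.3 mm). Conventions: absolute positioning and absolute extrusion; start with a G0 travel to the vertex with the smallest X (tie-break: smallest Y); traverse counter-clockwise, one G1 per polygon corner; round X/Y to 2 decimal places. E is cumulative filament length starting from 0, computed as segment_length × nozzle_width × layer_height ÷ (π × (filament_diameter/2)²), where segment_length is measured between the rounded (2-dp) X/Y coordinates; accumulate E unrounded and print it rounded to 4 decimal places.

G0 X6.00 Y6.00 Z17.30
G1 X24.50 Y6.00 E0.3077
G1 X24.50 Y29.00 E0.6901
G1 X6.00 Y29.00 E0.9978
G1 X6.00 Y6.00 E1.3803

At z = 17.3 mm: the sphere is not intersected at this z (|z−center|=13.300 > r=4); the cube at (11, 13) is present — its section is the full 16.5×5.5 rectangle; the cone at (5.5, 10.5) (r1=9.5→r2=6.5) has section circumradius 6.532 here — a regular 24-gon; After the difference (first − rest): the first operand is absent here, so nothing remains; the cube at (6, 6) (footprint 18.5×23) is included at this height; Combining (union): only the 18.5×23 cube at (6, 6) is present, so the union is just that shape — 1 connected region. The outline is a single polygon with 4 vertices. Extrusion per mm of travel: 0.4 × 0.1 / (π × 0.875²) = 0.016630. Accumulating E over each segment gives final E = 1.3803.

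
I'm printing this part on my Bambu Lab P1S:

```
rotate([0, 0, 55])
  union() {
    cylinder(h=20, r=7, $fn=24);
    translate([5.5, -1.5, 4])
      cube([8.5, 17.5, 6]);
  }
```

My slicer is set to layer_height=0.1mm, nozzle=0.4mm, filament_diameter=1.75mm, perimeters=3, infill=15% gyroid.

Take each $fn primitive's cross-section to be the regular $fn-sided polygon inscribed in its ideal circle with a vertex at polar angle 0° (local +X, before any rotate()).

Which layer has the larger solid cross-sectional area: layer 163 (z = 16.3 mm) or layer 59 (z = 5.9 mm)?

Layer 163 (z = 16.3): the r=7 cylinder gives a regular 24-gon of circumradius 7 (constant along its height) (area = (24/2)·7.000²·sin(360°/24) = 152.19 mm²); the cube at (5.5, -1.5) does not reach this height (z outside [4, 10]); Combining (union): only the r=7 cylinder is present, so the union is just that shape — area = 152.19 mm²; (whole slice rotated 55° about Z — lengths, areas and connectivity unchanged). So its area = 152.19 mm². Layer 59 (z = 5.9): the r=7 cylinder gives a regular 24-gon of circumradius 7 (constant along its height) (area = (24/2)·7.000²·sin(360°/24) = 152.19 mm²); the cube at (5.5, -1.5) is present — its section is the full 8.5×17.5 rectangle (area 148.75 mm²); Merging all regions: the regions partially overlap — summed areas 300.94 mm² minus the doubly-counted overlap 6.35 mm² gives 294.59 mm² — area = 294.59 mm²; (whole slice rotated 55° about Z — lengths, areas and connectivity unchanged). So its area = 294.59 mm². Layer 59 is larger (294.59 vs 152.19 mm²).

layer 59 (z = 5.9 mm)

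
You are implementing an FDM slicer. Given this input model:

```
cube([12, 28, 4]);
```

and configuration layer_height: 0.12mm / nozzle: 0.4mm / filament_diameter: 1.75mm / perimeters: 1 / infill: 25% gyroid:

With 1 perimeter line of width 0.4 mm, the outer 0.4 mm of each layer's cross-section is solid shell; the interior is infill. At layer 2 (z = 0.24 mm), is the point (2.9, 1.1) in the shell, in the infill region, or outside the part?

infill

At z = 0.24 mm: the cube (footprint 12×28) is included at this height. Overall, the cross-section is a single solid region. The nearest boundary edge runs (0.00, 0.00)→(12.00, 0.00); distance from the point to it = 1.10 mm. The point is inside the cross-section and 1.10 mm from the nearest boundary — more than the 0.4 mm shell width (1 × 0.4), so it's in the infill interior.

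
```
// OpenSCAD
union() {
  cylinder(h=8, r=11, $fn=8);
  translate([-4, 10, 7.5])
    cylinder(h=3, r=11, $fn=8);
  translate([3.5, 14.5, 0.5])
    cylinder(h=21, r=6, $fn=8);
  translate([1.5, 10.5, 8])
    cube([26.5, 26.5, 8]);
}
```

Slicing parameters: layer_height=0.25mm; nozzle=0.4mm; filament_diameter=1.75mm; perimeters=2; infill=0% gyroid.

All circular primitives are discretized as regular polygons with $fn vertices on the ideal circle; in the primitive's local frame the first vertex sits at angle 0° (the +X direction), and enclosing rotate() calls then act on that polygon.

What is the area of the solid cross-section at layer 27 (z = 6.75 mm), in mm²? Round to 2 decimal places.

439.14 mm²

At z = 6.75 mm: the cylinder: section is a regular 8-gon, circumradius r=11 (area = (8/2)·11.000²·sin(360°/8) = 342.24 mm²); the cylinder at (-4, 10) does not reach this height (z outside [7.5, 10.5]); the r=6 cylinder at (3.5, 14.5) gives a regular 8-gon of circumradius 6 (constant along its height) (area = (8/2)·6.000²·sin(360°/8) = 101.82 mm²); the cube at (1.5, 10.5) is not intersected at this z (z outside [8, 16]); Merging all regions: the regions partially overlap — summed areas 444.06 mm² minus the doubly-counted overlap 4.93 mm² gives 439.14 mm² — area = 439.14 mm². Overall, the cross-section is a single solid region. Net area = 439.14 mm².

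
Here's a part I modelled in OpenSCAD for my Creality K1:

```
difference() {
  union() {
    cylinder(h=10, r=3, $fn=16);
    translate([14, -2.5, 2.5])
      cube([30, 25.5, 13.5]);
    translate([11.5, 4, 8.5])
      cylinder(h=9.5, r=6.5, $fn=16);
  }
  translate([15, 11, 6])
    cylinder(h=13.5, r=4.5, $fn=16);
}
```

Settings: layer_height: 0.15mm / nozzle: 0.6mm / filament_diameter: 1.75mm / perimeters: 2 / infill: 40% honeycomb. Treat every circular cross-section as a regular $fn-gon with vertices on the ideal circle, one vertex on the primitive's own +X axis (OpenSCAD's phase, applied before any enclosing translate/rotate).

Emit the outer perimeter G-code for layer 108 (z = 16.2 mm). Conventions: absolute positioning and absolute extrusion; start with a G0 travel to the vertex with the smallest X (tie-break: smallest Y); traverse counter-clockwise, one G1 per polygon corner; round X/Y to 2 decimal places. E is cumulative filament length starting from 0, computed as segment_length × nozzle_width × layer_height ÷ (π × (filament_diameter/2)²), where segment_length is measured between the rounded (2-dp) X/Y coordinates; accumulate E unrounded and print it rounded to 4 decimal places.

At z = 16.2 mm: the cylinder is not intersected at this z (z outside [0, 10]); the cube at (14, -2.5) is not intersected at this z (z outside [2.5, 16]); the r=6.5 cylinder at (11.5, 4) gives a regular 16-gon of circumradius 6.5 (constant along its height); Merging all regions: only the r=6.5 cylinder at (11.5, 4) is present, so the union is just that shape — 1 connected region; the r=4.5 cylinder at (15, 11) contributes a regular 16-gon of circumradius 4.5; After the difference (first − rest): starting from that combined region, the r=4.5 cylinder at (15, 11) partially overlaps it — only the 15.31 mm² overlap (of its 61.99 mm²) is removed, clipping the outline — 1 connected region. The outline is a single polygon with 20 vertices. Extrusion per mm of travel: 0.6 × 0.15 / (π × 0.875²) = 0.037418. Accumulating E over each segment gives final E = 1.5483.

G0 X5.00 Y4.00 Z16.20
G1 X5.49 Y1.51 E0.0950
G1 X6.90 Y-0.60 E0.1899
G1 X9.01 Y-2.01 E0.2849
G1 X11.50 Y-2.50 E0.3798
G1 X13.99 Y-2.01 E0.4748
G1 X16.10 Y-0.60 E0.5697
G1 X17.51 Y1.51 E0.6647
G1 X18.00 Y4.00 E0.7597
G1 X17.51 Y6.49 E0.8546
G1 X17.10 Y7.09 E0.8818
G1 X16.72 Y6.84 E0.8988
G1 X15.00 Y6.50 E0.9644
G1 X13.28 Y6.84 E1.0300
G1 X11.82 Y7.82 E1.0958
G1 X10.84 Y9.28 E1.1616
G1 X10.63 Y10.33 E1.2017
G1 X9.01 Y10.01 E1.2635
G1 X6.90 Y8.60 E1.3584
G1 X5.49 Y6.49 E1.4534
G1 X5.00 Y4.00 E1.5483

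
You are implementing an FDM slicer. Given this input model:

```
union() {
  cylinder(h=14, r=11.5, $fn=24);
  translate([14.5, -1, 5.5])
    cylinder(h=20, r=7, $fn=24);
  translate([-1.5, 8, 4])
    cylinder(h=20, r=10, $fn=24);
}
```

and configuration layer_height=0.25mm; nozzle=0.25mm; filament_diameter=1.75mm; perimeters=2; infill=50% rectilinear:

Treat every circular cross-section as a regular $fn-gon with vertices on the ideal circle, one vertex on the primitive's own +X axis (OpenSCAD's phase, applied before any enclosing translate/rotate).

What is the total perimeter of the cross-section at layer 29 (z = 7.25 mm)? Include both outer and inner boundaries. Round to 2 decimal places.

104.76 mm

At z = 7.25 mm: the r=11.5 cylinder contributes a regular 24-gon of circumradius 11.5 (perimeter = 2·24·11.500·sin(180°/24) = 72.05 mm); the r=7 cylinder at (14.5, -1) contributes a regular 24-gon of circumradius 7 (perimeter = 2·24·7.000·sin(180°/24) = 43.86 mm); the cylinder at (-1.5, 8): section is a regular 24-gon, circumradius r=10 (perimeter = 2·24·10.000·sin(180°/24) = 62.65 mm); Combining (union): the regions partially overlap (shared area 216.33 mm²), so the edge portions inside another operand are dropped and the merged outline is re-measured after clipping — boundary = 104.76 mm. Overall, the cross-section is a single solid region. Total boundary length (outer) = 104.76 mm.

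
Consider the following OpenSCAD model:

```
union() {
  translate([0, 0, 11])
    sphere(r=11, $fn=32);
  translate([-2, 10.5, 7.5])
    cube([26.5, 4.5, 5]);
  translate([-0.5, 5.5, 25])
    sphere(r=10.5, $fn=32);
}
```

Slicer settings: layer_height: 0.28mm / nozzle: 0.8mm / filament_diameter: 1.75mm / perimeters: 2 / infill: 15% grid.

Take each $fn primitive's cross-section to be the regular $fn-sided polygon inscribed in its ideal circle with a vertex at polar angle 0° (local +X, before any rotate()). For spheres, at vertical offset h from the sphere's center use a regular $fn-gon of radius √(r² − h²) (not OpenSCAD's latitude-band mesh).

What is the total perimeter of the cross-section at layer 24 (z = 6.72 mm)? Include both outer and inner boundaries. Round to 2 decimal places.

63.57 mm

At z = 6.72 mm: the r=11 sphere slices to a regular 32-gon of circumradius 10.133 (√(r²−h²) with h=4.28 from center) (perimeter = 2·32·10.133·sin(180°/32) = 63.57 mm); the cube at (-2, 10.5) is absent (z outside [7.5, 12.5]); the sphere at (-0.5, 5.5) is not intersected at this z (|z−center|=18.280 > r=10.5); Combining (union): only the r=11 sphere is present, so the union is just that shape — boundary = 63.57 mm. Overall, the cross-section is a single solid region. Total boundary length (outer) = 63.57 mm.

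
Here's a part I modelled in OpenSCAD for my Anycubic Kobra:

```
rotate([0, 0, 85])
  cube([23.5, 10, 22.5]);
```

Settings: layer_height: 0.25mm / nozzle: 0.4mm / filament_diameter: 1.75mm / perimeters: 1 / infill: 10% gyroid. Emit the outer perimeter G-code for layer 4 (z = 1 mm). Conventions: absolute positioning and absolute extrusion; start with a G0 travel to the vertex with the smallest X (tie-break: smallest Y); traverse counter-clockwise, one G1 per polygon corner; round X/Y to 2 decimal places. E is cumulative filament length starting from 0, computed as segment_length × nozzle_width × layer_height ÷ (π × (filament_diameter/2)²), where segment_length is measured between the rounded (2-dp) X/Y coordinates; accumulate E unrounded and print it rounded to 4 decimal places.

G0 X-9.96 Y0.87 Z1.00
G1 X0.00 Y0.00 E0.4157
G1 X2.05 Y23.41 E1.3927
G1 X-7.91 Y24.28 E1.8083
G1 X-9.96 Y0.87 E2.7853

At z = 1 mm: the cube is present — its section is the full 23.5×10 rectangle; (whole slice rotated 85° about Z — lengths, areas and connectivity unchanged). The outline is a single polygon with 4 vertices. Extrusion per mm of travel: 0.4 × 0.25 / (π × 0.875²) = 0.041575. Accumulating E over each segment gives final E = 2.7853.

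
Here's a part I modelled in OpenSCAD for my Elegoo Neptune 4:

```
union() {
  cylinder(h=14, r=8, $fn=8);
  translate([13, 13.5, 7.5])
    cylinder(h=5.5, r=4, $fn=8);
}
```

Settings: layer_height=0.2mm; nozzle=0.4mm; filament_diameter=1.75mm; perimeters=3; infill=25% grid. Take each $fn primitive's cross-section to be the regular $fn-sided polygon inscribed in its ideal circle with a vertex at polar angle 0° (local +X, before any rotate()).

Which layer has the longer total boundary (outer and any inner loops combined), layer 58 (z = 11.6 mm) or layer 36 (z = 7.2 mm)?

Layer 58 (z = 11.6): the r=8 cylinder gives a regular 8-gon of circumradius 8 (constant along its height) (perimeter = 2·8·8.000·sin(180°/8) = 48.98 mm); the r=4 cylinder at (13, 13.5) gives a regular 8-gon of circumradius 4 (constant along its height) (perimeter = 2·8·4.000·sin(180°/8) = 24.49 mm); Merging all regions: the 2 present regions are separate (no shared area or edge), so areas and boundary lengths simply add and each stays a separate island — boundary = 73.48 mm. So its perimeter = 73.48 mm. Layer 36 (z = 7.2): the cylinder: section is a regular 8-gon, circumradius r=8 (perimeter = 2·8·8.000·sin(180°/8) = 48.98 mm); the cylinder at (13, 13.5) does not reach this height (z outside [7.5, 13]); Merging all regions: only the r=8 cylinder is present, so the union is just that shape — boundary = 48.98 mm. So its perimeter = 48.98 mm. Layer 58 is larger (73.48 vs 48.98 mm).

layer 58 (z = 11.6 mm)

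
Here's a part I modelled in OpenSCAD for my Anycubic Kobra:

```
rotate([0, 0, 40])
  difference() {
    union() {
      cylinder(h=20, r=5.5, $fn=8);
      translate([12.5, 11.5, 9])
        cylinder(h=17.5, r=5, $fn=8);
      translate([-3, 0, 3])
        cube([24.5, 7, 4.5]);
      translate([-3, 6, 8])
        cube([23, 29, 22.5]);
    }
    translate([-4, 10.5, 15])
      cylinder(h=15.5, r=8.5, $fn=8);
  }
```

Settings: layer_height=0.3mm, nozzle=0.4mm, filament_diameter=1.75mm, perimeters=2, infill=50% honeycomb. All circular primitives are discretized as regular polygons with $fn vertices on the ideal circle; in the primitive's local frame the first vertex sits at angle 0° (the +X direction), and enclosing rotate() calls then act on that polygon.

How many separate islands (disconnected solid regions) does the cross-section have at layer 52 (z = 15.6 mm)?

2

At z = 15.6 mm: the r=5.5 cylinder contributes a regular 8-gon of circumradius 5.5; the r=5 cylinder at (12.5, 11.5) gives a regular 8-gon of circumradius 5 (constant along its height); the cube at (-3, 0) is absent (z outside [3, 7.5]); the 23×29 cube at (-3, 6) contributes its full rectangle; Taking the union: the regions partially overlap (shared area 70.71 mm²), so overlapping operands fuse into one piece — 2 connected regions; the r=8.5 cylinder at (-4, 10.5) contributes a regular 8-gon of circumradius 8.5; After the difference (first − rest): starting from the result so far, the r=8.5 cylinder at (-4, 10.5) partially overlaps it — only the 82.21 mm² overlap (of its 204.35 mm²) is removed, clipping the outline — 2 connected regions; (whole slice rotated 40° about Z — lengths, areas and connectivity unchanged). Overall, the cross-section has 2 separate islands. Island count = 2.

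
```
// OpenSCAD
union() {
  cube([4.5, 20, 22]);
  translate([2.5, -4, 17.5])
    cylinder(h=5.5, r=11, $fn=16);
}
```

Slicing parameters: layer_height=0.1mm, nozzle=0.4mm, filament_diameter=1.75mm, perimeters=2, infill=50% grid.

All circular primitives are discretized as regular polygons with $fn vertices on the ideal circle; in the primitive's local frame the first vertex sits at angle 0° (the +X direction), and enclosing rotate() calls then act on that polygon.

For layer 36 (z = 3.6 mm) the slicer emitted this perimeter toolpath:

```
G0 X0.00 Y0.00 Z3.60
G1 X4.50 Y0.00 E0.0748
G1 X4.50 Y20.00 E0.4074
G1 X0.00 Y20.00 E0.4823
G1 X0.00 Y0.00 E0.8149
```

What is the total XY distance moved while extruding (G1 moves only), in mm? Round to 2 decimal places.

Sum the Euclidean lengths of each G1 segment: total = 49.00 mm.

49.00 mm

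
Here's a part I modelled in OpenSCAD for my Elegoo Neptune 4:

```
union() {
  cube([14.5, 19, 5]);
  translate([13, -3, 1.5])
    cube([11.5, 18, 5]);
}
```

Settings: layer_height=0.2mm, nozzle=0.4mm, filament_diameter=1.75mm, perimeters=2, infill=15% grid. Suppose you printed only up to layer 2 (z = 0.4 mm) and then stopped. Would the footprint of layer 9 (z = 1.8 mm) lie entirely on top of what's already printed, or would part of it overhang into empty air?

part overhangs

Compare the two slices. At z = 0.4: the cube is present — its section is the full 14.5×19 rectangle (area 275.50 mm²); the cube at (13, -3) is absent (z outside [1.5, 6.5]); Taking the union: only the 14.5×19 cube is present, so the union is just that shape — area = 275.50 mm². At z = 1.8: the cube (footprint 14.5×19) is included at this height (area 275.50 mm²); the 11.5×18 cube at (13, -3) contributes its full rectangle (area 207.00 mm²); Taking the union: the regions partially overlap — summed areas 482.50 mm² minus the doubly-counted overlap 22.50 mm² gives 460.00 mm² — area = 460.00 mm². Checking containment: at z = 1.8 the cross-section extends beyond the z = 0.4 cross-section by about 184.50 mm².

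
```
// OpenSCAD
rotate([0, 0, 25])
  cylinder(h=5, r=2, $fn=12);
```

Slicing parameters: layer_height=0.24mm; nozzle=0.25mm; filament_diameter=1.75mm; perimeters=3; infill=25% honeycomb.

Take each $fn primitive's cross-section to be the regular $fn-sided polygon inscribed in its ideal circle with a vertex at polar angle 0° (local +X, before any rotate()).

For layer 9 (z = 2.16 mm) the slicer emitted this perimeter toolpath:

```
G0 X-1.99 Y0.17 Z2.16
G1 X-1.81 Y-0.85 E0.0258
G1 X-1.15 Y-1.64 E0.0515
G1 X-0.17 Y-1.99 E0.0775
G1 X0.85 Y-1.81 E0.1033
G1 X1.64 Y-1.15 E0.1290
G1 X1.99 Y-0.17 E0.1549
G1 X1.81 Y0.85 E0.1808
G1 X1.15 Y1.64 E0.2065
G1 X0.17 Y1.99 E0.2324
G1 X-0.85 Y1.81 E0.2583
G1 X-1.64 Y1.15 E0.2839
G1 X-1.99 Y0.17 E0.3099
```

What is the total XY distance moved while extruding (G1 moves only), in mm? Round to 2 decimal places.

Sum the Euclidean lengths of each G1 segment: total = 12.42 mm.

12.42 mm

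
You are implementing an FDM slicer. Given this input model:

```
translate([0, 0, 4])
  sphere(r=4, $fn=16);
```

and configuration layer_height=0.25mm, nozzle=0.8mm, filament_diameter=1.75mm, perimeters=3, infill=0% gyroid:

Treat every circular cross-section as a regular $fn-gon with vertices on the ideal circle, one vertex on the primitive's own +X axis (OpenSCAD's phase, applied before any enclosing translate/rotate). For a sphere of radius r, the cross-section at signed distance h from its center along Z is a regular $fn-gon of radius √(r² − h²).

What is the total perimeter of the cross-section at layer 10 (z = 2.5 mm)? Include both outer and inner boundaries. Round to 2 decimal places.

23.15 mm

At z = 2.5 mm: the sphere: section is a regular 16-gon, circumradius = √(r²−h²) = √(4²−1.5²) = 3.708 (perimeter = 2·16·3.708·sin(180°/16) = 23.15 mm). Overall, the cross-section is a single solid region. Total boundary length (outer) = 23.15 mm.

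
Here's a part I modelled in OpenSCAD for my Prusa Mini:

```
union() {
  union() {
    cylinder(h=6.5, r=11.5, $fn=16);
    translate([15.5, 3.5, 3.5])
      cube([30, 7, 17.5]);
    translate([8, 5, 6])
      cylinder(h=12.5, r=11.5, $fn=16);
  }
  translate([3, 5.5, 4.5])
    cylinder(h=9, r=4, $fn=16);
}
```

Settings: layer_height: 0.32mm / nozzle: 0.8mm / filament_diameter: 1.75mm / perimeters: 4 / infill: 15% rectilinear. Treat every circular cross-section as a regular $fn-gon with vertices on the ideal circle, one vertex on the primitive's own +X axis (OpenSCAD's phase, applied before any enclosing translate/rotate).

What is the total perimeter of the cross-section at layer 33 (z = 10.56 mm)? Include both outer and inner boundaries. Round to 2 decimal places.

At z = 10.56 mm: the cylinder is absent (z outside [0, 6.5]); the 30×7 cube at (15.5, 3.5) contributes its full rectangle (perimeter 74.00 mm); the cylinder at (8, 5): section is a regular 16-gon, circumradius r=11.5 (perimeter = 2·16·11.500·sin(180°/16) = 71.79 mm); Taking the union: the regions partially overlap (shared area 24.48 mm²), so the edge portions inside another operand are dropped and the merged outline is re-measured after clipping — boundary = 125.36 mm; the r=4 cylinder at (3, 5.5) gives a regular 16-gon of circumradius 4 (constant along its height) (perimeter = 2·16·4.000·sin(180°/16) = 24.97 mm); Combining (union): the r=4 cylinder at (3, 5.5) lies entirely inside that combined region, so the union is just that combined region — boundary = 125.36 mm. Overall, the cross-section is a single solid region. Total boundary length (outer) = 125.36 mm.

125.36 mm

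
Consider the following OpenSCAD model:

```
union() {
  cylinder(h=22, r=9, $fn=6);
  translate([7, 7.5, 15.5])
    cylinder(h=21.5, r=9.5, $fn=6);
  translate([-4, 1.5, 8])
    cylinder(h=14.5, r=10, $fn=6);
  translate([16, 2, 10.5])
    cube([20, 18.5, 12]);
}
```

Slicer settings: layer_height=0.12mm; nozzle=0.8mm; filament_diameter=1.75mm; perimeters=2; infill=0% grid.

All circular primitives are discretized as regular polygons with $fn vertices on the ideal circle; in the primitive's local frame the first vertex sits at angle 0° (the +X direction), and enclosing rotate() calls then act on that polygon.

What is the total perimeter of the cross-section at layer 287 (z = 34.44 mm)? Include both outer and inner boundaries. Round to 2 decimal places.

At z = 34.44 mm: the cylinder does not reach this height (z outside [0, 22]); the r=9.5 cylinder at (7, 7.5) gives a regular 6-gon of circumradius 9.5 (constant along its height) (perimeter = 2·6·9.500·sin(180°/6) = 57.00 mm); the cylinder at (-4, 1.5) is absent (z outside [8, 22.5]); the cube at (16, 2) is not intersected at this z (z outside [10.5, 22.5]); Taking the union: only the r=9.5 cylinder at (7, 7.5) is present, so the union is just that shape — boundary = 57.00 mm. Overall, the cross-section is a single solid region. Total boundary length (outer) = 57.00 mm.

57.00 mm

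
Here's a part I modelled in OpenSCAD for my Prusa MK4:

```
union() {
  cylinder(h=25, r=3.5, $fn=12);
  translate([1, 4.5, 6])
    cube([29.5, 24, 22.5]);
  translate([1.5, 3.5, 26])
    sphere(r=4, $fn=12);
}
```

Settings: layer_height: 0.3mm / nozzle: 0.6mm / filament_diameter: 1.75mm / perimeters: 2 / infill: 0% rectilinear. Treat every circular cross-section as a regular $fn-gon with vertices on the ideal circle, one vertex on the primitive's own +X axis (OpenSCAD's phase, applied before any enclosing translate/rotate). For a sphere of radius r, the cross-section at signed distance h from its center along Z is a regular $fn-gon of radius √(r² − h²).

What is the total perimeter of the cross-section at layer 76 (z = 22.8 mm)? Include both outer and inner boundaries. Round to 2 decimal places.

At z = 22.8 mm: the r=3.5 cylinder gives a regular 12-gon of circumradius 3.5 (constant along its height) (perimeter = 2·12·3.500·sin(180°/12) = 21.74 mm); the 29.5×24 cube at (1, 4.5) contributes its full rectangle (perimeter 107.00 mm); the r=4 sphere at (1.5, 3.5) contributes a regular 12-gon of circumradius √(4²−3.2²) = 2.400 (perimeter = 2·12·2.400·sin(180°/12) = 14.91 mm); Taking the union: the regions partially overlap (shared area 8.43 mm²), so the edge portions inside another operand are dropped and the merged outline is re-measured after clipping — boundary = 126.85 mm. Overall, the cross-section is a single solid region. Total boundary length (outer) = 126.85 mm.

126.85 mm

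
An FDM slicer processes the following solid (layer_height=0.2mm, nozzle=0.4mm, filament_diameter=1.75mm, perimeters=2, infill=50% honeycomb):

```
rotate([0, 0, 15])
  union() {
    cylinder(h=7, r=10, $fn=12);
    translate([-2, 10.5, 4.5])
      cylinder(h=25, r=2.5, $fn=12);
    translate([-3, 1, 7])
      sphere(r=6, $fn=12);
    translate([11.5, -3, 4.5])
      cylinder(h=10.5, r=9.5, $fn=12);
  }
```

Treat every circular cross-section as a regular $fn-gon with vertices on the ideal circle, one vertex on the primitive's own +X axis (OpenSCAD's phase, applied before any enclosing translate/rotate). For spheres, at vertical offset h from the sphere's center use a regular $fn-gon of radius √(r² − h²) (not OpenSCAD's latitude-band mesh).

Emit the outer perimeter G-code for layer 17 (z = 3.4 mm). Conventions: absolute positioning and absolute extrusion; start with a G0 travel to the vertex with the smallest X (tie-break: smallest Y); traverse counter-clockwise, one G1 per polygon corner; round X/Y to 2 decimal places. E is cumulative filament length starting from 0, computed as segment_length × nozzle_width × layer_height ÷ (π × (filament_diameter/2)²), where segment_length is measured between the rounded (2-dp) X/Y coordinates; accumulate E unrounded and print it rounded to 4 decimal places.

At z = 3.4 mm: the r=10 cylinder gives a regular 12-gon of circumradius 10 (constant along its height); the cylinder at (-2, 10.5) is not intersected at this z (z outside [4.5, 29.5]); the r=6 sphere at (-3, 1) slices to a regular 12-gon of circumradius 4.800 (√(r²−h²) with h=3.6 from center); the cylinder at (11.5, -3) is not intersected at this z (z outside [4.5, 15]); Combining (union): the r=6 sphere at (-3, 1) lies entirely inside the r=10 cylinder, so the union is just the r=10 cylinder — 1 connected region; (whole slice rotated 15° about Z — lengths, areas and connectivity unchanged). The outline is a single polygon with 12 vertices. Extrusion per mm of travel: 0.4 × 0.2 / (π × 0.875²) = 0.033260. Accumulating E over each segment gives final E = 2.0661.

G0 X-9.66 Y-2.59 Z3.40
G1 X-7.07 Y-7.07 E0.1721
G1 X-2.59 Y-9.66 E0.3442
G1 X2.59 Y-9.66 E0.5165
G1 X7.07 Y-7.07 E0.6886
G1 X9.66 Y-2.59 E0.8607
G1 X9.66 Y2.59 E1.0330
G1 X7.07 Y7.07 E1.2051
G1 X2.59 Y9.66 E1.3773
G1 X-2.59 Y9.66 E1.5495
G1 X-7.07 Y7.07 E1.7217
G1 X-9.66 Y2.59 E1.8938
G1 X-9.66 Y-2.59 E2.0661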